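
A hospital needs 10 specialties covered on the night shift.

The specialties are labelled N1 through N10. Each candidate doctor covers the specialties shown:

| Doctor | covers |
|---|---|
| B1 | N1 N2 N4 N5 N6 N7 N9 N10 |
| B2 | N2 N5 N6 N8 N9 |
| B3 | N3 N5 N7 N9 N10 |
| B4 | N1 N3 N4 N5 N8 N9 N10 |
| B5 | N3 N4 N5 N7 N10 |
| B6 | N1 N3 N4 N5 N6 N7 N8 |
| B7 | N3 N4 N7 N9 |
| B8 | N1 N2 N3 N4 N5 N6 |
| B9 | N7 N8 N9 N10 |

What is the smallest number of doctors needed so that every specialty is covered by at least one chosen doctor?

Take {B1, B6}. Their union is {N1, N2, N3, N4, N5, N6, N7, N8, N9, N10}, which is all 10 specialties.
No single doctor has all 10 specialties (the largest, B1, has 8), so 2 is optimal.

2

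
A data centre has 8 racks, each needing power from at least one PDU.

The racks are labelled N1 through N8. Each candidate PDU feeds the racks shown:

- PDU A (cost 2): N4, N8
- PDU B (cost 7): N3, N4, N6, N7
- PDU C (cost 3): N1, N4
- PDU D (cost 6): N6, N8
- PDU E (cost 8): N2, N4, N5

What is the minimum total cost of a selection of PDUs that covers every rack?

20

A, B, C, E together cover every rack (A ∪ B ∪ C ∪ E = {N1, N2, N3, N4, N5, N6, N7, N8}); total cost 2 + 7 + 3 + 8 = 20.
No covering selection has total cost below 20.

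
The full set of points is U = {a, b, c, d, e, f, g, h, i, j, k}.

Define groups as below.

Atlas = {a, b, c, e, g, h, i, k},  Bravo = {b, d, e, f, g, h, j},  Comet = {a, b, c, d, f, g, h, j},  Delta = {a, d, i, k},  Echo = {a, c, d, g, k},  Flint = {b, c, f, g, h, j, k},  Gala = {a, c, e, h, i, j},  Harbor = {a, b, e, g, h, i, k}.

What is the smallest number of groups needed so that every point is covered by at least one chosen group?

2

Take {Atlas, Bravo}. Their union is {a, b, c, d, e, f, g, h, i, j, k}, which is all 11 points.
No single group has all 11 points (the largest, Atlas, has 8), so 2 is optimal.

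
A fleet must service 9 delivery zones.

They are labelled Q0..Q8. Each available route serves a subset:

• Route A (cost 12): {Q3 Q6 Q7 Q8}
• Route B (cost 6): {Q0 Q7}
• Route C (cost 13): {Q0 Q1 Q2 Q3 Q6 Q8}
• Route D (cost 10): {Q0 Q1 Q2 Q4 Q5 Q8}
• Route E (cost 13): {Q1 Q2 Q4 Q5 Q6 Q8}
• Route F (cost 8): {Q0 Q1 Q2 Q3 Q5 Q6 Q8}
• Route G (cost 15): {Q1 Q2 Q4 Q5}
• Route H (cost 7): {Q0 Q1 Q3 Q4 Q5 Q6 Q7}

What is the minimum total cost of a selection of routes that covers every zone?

F, H together cover every zone (F ∪ H = {Q0, Q1, Q2, Q3, Q4, Q5, Q6, Q7, Q8}); total cost 8 + 7 = 15.
No covering selection has total cost below 15.

15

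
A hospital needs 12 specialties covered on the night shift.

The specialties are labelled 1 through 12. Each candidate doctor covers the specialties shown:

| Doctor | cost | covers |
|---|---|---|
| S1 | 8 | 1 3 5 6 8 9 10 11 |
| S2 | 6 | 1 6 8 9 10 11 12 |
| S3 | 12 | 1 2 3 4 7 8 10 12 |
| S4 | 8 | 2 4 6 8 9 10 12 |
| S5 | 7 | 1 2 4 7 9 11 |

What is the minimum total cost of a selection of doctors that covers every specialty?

20

S1, S3 together cover every specialty (S1 ∪ S3 = {1, 2, 3, 4, 5, 6, 7, 8, 9, 10, 11, 12}); total cost 8 + 12 = 20.
The greedy pick S2, S5, S1 costs 21; no covering selection beats 20.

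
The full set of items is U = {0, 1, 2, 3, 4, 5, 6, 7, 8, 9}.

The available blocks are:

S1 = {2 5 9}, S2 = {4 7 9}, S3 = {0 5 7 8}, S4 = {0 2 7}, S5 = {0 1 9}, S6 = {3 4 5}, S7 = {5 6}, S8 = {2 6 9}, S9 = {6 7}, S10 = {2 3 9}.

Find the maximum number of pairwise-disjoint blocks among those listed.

3

S5, S6, S9 are pairwise disjoint (S5={0,1,9}; S6={3,4,5}; S9={6,7}).
Every remaining block overlaps one of these, and no 4 of the listed blocks are pairwise disjoint, so 3 is the maximum.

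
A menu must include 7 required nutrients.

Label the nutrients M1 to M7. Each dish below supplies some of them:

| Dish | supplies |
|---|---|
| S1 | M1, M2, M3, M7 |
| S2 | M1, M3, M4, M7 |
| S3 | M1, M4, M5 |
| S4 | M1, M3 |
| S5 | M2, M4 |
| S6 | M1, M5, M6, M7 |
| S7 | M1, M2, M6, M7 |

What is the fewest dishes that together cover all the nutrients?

3

S1 and S2 and S6 together: S1 ∪ S2 ∪ S6 = {M1, M2, M3, M4, M5, M6, M7} — every nutrient is covered.
No 2 of the 7 dishes cover everything (all 21 combinations miss at least one nutrient), so 3 is optimal.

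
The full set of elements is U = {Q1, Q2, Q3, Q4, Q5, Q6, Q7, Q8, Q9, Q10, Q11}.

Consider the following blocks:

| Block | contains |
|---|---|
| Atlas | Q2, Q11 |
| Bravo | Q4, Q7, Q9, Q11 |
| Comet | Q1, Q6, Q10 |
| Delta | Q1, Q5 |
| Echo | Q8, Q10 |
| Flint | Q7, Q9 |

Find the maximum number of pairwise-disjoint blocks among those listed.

Atlas, Delta, Echo, Flint are pairwise disjoint (Atlas={Q2,Q11}; Delta={Q1,Q5}; Echo={Q8,Q10}; Flint={Q7,Q9}).
Every remaining block overlaps one of these, and no 5 of the listed blocks are pairwise disjoint, so 4 is the maximum.

4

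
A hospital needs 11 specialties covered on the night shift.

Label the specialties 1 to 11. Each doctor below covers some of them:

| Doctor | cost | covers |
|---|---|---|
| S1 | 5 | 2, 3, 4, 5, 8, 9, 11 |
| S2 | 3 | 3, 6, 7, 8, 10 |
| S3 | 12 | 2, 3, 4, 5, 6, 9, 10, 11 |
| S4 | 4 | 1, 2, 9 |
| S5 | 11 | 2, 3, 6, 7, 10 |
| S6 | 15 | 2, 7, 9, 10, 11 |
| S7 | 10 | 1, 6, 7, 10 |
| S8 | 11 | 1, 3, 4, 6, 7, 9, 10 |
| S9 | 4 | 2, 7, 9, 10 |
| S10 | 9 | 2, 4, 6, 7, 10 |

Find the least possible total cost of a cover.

S1, S2, S4 together cover every specialty (S1 ∪ S2 ∪ S4 = {1, 2, 3, 4, 5, 6, 7, 8, 9, 10, 11}); total cost 5 + 3 + 4 = 12.
No covering selection has total cost below 12.

12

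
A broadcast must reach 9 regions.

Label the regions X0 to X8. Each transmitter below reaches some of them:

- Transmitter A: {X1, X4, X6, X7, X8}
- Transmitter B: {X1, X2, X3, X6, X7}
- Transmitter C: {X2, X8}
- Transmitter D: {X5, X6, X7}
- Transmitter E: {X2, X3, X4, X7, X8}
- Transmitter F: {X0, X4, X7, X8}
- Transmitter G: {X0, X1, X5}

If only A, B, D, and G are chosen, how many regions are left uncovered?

0

Union of A, B, D, G = {X0, X1, X2, X3, X4, X5, X6, X7, X8} — that's every region, so 0 are uncovered.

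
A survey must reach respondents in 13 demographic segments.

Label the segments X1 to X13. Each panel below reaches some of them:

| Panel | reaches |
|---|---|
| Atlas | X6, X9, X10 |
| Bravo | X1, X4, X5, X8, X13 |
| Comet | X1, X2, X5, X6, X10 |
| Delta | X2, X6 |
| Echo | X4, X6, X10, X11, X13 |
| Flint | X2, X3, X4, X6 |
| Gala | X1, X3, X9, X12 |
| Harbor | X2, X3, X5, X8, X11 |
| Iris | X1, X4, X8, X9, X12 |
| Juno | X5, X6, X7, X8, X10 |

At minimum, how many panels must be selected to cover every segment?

Delta and Echo and Gala and Juno together: Delta ∪ Echo ∪ Gala ∪ Juno = {X1, X2, X3, X4, X5, X6, X7, X8, X9, X10, X11, X12, X13} — every segment is covered.
No 3 of the 10 panels cover everything (all 120 combinations miss at least one segment), so 4 is optimal.

4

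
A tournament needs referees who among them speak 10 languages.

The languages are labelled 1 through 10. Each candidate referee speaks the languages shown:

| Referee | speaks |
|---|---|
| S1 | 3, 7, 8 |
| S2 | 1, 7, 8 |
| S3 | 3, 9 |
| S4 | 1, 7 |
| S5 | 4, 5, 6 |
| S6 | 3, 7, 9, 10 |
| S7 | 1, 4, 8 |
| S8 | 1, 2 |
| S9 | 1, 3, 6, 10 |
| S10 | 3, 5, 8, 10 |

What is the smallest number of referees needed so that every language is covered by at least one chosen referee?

4

S5 and S6 and S7 and S8 together: S5 ∪ S6 ∪ S7 ∪ S8 = {1, 2, 3, 4, 5, 6, 7, 8, 9, 10} — every language is covered.
No 3 of the 10 referees cover everything (all 120 combinations miss at least one language), so 4 is optimal.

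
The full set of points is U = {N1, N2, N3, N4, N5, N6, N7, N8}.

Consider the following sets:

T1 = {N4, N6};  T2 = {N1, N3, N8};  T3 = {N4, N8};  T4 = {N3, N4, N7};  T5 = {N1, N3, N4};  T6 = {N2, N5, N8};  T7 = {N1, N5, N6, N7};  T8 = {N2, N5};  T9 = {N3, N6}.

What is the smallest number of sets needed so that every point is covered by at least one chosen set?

T4 and T6 and T7 together: T4 ∪ T6 ∪ T7 = {N1, N2, N3, N4, N5, N6, N7, N8} — every point is covered.
No 2 of the 9 sets cover everything (all 36 combinations miss at least one point), so 3 is optimal.

3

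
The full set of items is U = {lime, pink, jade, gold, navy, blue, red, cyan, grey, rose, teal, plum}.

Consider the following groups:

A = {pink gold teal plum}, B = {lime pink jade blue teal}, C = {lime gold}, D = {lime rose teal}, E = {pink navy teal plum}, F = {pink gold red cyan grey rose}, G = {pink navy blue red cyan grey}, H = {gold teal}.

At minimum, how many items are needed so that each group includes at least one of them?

Take T = {lime, pink, gold}. Each listed group contains at least one of these, so T is a hitting set of size 3.
No choice of 2 items meets every group, so 3 is the minimum.

3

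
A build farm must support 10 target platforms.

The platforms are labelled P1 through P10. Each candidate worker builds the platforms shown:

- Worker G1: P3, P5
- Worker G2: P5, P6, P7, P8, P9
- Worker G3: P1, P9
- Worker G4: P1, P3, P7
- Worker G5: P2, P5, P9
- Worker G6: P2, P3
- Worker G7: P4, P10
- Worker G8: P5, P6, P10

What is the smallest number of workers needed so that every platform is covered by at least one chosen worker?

4

G2 and G4 and G6 and G7 together: G2 ∪ G4 ∪ G6 ∪ G7 = {P1, P2, P3, P4, P5, P6, P7, P8, P9, P10} — every platform is covered.
Only G2 contains P8, so G2 is forced; the remaining 5 platforms need at least 3 more workers (each remaining worker adds at most 2) — so at least 4 workers are needed, and 4 is optimal.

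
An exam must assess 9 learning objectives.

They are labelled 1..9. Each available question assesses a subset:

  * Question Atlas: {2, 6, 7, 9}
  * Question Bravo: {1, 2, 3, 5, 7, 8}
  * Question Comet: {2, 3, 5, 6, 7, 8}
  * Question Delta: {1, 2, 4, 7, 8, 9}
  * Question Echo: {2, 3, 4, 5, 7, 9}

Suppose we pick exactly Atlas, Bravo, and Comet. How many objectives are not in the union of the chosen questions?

Union of Atlas, Bravo, Comet = {1, 2, 3, 5, 6, 7, 8, 9}.
Not covered: 4 — 1 objective.

1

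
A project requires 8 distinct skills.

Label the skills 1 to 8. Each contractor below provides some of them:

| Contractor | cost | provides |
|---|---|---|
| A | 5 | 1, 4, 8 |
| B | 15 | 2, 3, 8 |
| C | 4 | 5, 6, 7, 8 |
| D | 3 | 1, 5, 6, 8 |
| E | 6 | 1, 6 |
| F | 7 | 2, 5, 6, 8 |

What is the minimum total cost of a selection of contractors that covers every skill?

A, B, C together cover every skill (A ∪ B ∪ C = {1, 2, 3, 4, 5, 6, 7, 8}); total cost 5 + 15 + 4 = 24.
The greedy pick D, C, A, F, B costs 34; no covering selection beats 24.

24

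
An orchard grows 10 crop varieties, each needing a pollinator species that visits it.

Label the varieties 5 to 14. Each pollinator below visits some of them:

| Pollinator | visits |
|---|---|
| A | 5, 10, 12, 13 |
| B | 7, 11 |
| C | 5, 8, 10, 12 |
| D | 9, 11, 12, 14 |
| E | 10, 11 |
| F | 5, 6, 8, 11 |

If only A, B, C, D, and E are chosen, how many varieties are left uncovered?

Union of A, B, C, D, E = {5, 7, 8, 9, 10, 11, 12, 13, 14}.
Not covered: 6 — 1 variety.

1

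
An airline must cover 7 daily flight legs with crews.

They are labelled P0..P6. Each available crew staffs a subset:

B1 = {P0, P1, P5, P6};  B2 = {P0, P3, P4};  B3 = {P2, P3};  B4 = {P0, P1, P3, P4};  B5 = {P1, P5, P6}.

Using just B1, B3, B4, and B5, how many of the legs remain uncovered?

0

Union of B1, B3, B4, B5 = {P0, P1, P2, P3, P4, P5, P6} — that's every leg, so 0 are uncovered.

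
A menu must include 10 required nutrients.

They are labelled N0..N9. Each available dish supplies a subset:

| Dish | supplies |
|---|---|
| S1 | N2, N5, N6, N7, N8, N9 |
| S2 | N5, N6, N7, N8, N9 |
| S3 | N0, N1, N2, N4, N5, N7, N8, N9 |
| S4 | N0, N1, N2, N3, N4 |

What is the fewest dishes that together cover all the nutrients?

S2 and S4 together: S2 ∪ S4 = {N0, N1, N2, N3, N4, N5, N6, N7, N8, N9} — every nutrient is covered.
No single dish has all 10 nutrients (the largest, S3, has 8), so 2 is optimal.

2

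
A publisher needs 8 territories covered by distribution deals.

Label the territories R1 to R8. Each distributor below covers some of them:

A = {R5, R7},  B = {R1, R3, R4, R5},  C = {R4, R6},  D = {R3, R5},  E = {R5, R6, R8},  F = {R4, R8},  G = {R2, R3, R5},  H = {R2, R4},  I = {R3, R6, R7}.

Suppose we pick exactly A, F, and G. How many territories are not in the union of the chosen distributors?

Union of A, F, G = {R2, R3, R4, R5, R7, R8}.
Not covered: R1, R6 — 2 territories.

2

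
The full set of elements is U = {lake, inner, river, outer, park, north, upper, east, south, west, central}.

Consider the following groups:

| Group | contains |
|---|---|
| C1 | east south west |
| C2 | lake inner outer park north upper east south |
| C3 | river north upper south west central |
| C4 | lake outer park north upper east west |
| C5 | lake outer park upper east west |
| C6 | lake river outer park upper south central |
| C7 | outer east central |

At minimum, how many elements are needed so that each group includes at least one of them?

2

Take H = {east, central}. Each listed group contains at least one of these, so H is a hitting set of size 2.
No single element lies in every group, so at least 2 are needed and 2 is optimal.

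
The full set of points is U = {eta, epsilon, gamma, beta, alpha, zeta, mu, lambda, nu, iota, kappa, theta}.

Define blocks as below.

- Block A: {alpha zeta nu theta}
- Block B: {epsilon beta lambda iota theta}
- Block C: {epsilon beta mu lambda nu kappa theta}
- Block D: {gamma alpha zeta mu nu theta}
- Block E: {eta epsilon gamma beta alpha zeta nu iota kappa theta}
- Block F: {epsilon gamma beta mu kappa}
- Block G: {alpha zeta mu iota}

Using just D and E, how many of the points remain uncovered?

1

Union of D, E = {eta, epsilon, gamma, beta, alpha, zeta, mu, nu, iota, kappa, theta}.
Not covered: lambda — 1 point.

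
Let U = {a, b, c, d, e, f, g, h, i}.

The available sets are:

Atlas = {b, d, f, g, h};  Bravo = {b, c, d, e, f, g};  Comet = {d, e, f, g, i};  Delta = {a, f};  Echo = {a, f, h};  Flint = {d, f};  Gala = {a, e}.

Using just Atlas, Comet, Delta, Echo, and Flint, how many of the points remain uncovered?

Union of Atlas, Comet, Delta, Echo, Flint = {a, b, d, e, f, g, h, i}.
Not covered: c — 1 point.

1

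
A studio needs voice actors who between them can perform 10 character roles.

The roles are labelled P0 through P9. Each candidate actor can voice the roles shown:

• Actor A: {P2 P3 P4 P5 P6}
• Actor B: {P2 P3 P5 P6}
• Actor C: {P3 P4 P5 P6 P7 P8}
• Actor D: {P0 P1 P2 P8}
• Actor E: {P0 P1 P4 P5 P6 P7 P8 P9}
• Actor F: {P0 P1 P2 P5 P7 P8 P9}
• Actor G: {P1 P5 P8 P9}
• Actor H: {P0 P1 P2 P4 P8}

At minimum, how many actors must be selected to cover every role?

B and E together: B ∪ E = {P0, P1, P2, P3, P4, P5, P6, P7, P8, P9} — every role is covered.
No single actor has all 10 roles (the largest, E, has 8), so 2 is optimal.

2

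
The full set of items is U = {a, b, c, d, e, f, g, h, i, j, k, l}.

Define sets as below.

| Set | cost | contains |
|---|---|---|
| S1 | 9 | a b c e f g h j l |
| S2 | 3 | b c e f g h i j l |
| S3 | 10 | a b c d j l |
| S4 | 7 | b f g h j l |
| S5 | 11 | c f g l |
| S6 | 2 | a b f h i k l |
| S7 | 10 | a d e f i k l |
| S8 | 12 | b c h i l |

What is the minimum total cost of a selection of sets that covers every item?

13

S2, S7 together cover every item (S2 ∪ S7 = {a, b, c, d, e, f, g, h, i, j, k, l}); total cost 3 + 10 = 13.
The greedy pick S6, S2, S3 costs 15; no covering selection beats 13.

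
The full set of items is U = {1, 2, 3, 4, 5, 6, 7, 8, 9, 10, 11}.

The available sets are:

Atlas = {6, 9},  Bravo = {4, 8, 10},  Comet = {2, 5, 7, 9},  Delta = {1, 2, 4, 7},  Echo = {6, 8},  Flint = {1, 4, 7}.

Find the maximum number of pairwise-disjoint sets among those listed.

2

Atlas, Bravo are pairwise disjoint (Atlas={6,9}; Bravo={4,8,10}).
Every remaining set overlaps one of these, and no 3 of the listed sets are pairwise disjoint, so 2 is the maximum.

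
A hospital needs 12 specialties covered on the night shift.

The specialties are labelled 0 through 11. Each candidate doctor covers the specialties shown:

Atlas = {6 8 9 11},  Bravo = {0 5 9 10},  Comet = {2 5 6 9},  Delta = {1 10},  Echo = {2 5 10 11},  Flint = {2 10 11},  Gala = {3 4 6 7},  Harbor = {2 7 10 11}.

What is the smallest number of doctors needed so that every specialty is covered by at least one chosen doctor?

Take {Atlas, Bravo, Comet, Delta, Gala}. Their union is {0, 1, 2, 3, 4, 5, 6, 7, 8, 9, 10, 11}, which is all 12 specialties.
No 4 of the 8 doctors cover everything (all 70 combinations miss at least one specialty), so 5 is optimal.

5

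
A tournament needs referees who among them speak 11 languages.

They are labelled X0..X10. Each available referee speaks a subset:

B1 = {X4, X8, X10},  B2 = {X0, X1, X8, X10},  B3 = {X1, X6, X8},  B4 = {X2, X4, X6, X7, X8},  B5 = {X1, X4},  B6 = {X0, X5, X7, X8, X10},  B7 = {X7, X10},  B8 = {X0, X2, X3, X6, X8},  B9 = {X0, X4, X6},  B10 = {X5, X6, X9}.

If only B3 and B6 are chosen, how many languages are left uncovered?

4

Union of B3, B6 = {X0, X1, X5, X6, X7, X8, X10}.
Not covered: X2, X3, X4, X9 — 4 languages.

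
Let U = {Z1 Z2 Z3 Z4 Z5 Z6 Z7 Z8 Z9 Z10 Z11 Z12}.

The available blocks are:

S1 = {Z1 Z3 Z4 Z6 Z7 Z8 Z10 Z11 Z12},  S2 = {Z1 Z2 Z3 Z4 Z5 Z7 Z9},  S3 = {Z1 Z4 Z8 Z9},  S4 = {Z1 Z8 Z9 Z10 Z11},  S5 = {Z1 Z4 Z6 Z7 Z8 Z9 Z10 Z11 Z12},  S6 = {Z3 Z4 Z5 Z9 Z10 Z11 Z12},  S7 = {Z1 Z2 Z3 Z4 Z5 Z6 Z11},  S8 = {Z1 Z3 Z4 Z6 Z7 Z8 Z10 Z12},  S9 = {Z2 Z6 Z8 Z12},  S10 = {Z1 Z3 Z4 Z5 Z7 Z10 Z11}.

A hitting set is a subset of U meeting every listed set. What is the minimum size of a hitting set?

Take H = {Z4, Z8}. Each listed block contains at least one of these, so H is a hitting set of size 2.
The blocks S9, S10 are pairwise disjoint, so any hitting set needs a separate item for each — at least 2. Hence 2 is optimal.

2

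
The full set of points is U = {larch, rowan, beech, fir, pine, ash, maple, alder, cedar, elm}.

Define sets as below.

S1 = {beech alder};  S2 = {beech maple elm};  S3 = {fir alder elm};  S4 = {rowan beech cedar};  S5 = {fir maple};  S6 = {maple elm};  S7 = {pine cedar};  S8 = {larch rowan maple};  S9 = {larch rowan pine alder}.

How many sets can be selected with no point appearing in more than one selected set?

S1, S5, S7 are pairwise disjoint (S1={beech,alder}; S5={fir,maple}; S7={pine,cedar}).
Every remaining set overlaps one of these, and no 4 of the listed sets are pairwise disjoint, so 3 is the maximum.

3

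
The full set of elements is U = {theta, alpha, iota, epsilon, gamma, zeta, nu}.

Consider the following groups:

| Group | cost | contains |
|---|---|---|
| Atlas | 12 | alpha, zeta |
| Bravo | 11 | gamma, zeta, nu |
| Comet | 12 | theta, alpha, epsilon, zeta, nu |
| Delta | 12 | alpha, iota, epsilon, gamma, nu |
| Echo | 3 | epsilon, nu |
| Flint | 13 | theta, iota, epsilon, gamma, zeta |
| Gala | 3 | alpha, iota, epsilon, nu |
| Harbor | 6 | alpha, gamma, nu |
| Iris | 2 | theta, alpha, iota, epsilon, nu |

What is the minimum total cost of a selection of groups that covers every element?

Bravo, Iris together cover every element (Bravo ∪ Iris = {theta, alpha, iota, epsilon, gamma, zeta, nu}); total cost 11 + 2 = 13.
No covering selection has total cost below 13.

13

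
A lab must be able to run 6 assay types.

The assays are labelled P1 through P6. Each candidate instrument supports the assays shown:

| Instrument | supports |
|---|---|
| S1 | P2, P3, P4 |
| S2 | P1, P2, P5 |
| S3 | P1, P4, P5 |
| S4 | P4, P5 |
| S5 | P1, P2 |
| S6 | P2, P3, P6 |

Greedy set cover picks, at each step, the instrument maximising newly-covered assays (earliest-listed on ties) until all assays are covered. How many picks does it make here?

3

Greedy: pick S1 (covers 3 new) → pick S2 (covers 2 new) → pick S6 (covers 1 new). Total picks: 3.
(The true minimum cover uses only 2 instruments, so greedy is not optimal here.)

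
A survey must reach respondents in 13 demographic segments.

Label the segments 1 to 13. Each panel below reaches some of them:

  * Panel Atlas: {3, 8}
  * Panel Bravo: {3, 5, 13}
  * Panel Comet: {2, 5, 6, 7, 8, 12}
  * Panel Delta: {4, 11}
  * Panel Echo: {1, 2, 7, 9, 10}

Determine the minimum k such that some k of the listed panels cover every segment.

Bravo and Comet and Delta and Echo together: Bravo ∪ Comet ∪ Delta ∪ Echo = {1, 2, 3, 4, 5, 6, 7, 8, 9, 10, 11, 12, 13} — every segment is covered.
Only Comet contains 6, so Comet is forced; the remaining 7 segments need at least 3 more panels (each remaining panel adds at most 3) — so at least 4 panels are needed, and 4 is optimal.

4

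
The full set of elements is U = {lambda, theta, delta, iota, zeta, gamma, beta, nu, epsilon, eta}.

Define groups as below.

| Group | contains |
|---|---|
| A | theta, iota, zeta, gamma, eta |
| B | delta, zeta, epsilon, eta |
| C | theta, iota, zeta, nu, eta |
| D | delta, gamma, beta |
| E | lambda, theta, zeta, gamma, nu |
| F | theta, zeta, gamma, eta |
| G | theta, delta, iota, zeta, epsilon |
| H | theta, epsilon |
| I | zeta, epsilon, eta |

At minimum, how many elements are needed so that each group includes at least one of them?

The 3 elements {theta, gamma, epsilon} hit every group.
No choice of 2 elements meets every group, so 3 is the minimum.

3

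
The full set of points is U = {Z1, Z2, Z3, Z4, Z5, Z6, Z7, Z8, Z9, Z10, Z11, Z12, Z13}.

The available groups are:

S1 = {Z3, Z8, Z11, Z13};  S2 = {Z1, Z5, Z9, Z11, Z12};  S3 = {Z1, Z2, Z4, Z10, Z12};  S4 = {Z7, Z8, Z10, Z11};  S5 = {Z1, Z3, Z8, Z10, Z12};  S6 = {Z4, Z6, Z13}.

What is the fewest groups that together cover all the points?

5

S2, S3, S4, S5, and S6 cover everything between them: the union {Z1, Z2, Z3, Z4, Z5, Z6, Z7, Z8, Z9, Z10, Z11, Z12, Z13} is all of U.
No 4 of the 6 groups cover everything (all 15 combinations miss at least one point), so 5 is optimal.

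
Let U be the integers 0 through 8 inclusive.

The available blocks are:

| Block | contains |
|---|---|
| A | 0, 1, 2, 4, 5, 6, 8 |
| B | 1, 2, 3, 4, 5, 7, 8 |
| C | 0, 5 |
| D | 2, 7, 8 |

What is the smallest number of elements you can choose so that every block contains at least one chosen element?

2

The 2 elements {5, 7} hit every block.
The blocks C, D are pairwise disjoint, so any hitting set needs a separate element for each — at least 2. Hence 2 is optimal.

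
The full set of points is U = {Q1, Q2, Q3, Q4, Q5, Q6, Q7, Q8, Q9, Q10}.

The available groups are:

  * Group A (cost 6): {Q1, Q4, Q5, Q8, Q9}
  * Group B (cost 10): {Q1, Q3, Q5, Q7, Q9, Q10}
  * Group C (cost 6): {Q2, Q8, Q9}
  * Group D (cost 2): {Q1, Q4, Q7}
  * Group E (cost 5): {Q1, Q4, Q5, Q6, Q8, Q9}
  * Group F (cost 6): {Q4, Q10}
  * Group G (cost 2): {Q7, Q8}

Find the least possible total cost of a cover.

21

B, C, E together cover every point (B ∪ C ∪ E = {Q1, Q2, Q3, Q4, Q5, Q6, Q7, Q8, Q9, Q10}); total cost 10 + 6 + 5 = 21.
The greedy pick D, E, B, C costs 23; no covering selection beats 21.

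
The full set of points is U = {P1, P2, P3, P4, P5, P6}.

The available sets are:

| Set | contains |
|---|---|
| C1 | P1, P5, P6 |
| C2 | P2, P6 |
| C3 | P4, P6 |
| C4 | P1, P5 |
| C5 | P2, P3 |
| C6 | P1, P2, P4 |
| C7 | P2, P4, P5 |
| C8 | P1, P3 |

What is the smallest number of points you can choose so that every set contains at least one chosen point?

Take H = {P1, P2, P4}. Each listed set contains at least one of these, so H is a hitting set of size 3.
The sets C3, C4, C5 are pairwise disjoint, so any hitting set needs a separate point for each — at least 3. Hence 3 is optimal.

3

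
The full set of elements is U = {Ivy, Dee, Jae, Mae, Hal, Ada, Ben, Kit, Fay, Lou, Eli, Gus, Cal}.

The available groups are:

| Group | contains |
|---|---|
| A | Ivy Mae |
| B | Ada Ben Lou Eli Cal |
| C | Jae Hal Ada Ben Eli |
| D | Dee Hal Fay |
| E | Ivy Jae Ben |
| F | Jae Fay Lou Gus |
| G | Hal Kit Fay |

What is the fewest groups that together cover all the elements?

5

Take {A, B, D, F, G}. Their union is {Ivy, Dee, Jae, Mae, Hal, Ada, Ben, Kit, Fay, Lou, Eli, Gus, Cal}, which is all 13 elements.
No 4 of the 7 groups cover everything (all 35 combinations miss at least one element), so 5 is optimal.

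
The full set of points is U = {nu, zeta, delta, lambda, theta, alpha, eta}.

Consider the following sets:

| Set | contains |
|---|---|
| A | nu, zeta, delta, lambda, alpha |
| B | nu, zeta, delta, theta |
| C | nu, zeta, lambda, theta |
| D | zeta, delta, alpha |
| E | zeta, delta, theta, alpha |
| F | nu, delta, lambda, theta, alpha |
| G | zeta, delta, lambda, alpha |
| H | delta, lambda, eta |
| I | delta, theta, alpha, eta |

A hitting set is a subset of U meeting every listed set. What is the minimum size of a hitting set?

2

Take T = {nu, delta}. Each listed set contains at least one of these, so T is a hitting set of size 2.
No single point lies in every set, so at least 2 are needed and 2 is optimal.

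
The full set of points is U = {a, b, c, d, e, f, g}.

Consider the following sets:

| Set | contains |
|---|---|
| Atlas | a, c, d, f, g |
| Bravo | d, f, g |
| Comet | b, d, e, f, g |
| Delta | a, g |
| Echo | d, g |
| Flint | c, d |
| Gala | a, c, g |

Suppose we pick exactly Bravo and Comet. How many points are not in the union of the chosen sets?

2

Union of Bravo, Comet = {b, d, e, f, g}.
Not covered: a, c — 2 points.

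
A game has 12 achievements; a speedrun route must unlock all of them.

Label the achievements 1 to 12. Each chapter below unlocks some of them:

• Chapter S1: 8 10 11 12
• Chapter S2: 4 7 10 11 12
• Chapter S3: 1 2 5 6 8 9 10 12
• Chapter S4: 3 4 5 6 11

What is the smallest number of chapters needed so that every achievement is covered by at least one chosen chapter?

S2 and S3 and S4 together: S2 ∪ S3 ∪ S4 = {1, 2, 3, 4, 5, 6, 7, 8, 9, 10, 11, 12} — every achievement is covered.
Only S3 contains 1, so S3 is forced; the remaining 4 achievements need at least 2 more chapters (each remaining chapter adds at most 3) — so at least 3 chapters are needed, and 3 is optimal.

3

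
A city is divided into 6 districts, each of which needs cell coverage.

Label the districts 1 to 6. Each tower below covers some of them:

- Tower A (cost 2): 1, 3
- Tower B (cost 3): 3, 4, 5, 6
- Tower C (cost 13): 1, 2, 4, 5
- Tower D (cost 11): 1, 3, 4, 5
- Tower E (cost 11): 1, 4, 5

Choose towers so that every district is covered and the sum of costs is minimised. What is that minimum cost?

16

B, C together cover every district (B ∪ C = {1, 2, 3, 4, 5, 6}); total cost 3 + 13 = 16.
The greedy pick B, A, C costs 18; no covering selection beats 16.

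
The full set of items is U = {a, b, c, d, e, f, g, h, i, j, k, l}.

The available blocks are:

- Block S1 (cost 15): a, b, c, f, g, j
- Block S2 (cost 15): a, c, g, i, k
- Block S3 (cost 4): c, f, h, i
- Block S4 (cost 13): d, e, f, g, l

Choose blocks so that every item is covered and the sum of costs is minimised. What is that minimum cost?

47

S1, S2, S3, S4 together cover every item (S1 ∪ S2 ∪ S3 ∪ S4 = {a, b, c, d, e, f, g, h, i, j, k, l}); total cost 15 + 15 + 4 + 13 = 47.
No covering selection has total cost below 47.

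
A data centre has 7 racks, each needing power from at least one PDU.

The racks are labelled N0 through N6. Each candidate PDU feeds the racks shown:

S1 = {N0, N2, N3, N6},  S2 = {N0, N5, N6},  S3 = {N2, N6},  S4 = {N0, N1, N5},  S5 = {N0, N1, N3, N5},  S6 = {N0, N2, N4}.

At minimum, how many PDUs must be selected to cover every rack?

3

S3 and S5 and S6 together: S3 ∪ S5 ∪ S6 = {N0, N1, N2, N3, N4, N5, N6} — every rack is covered.
Only S6 contains N4, so S6 is forced; the remaining 4 racks need at least 2 more PDUs (each remaining PDU adds at most 3) — so at least 3 PDUs are needed, and 3 is optimal.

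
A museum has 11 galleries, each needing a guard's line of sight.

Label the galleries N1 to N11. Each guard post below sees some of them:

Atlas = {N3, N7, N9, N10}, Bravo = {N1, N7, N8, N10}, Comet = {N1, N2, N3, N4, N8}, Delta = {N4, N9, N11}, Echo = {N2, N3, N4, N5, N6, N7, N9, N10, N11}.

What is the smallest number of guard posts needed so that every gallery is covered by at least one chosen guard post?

Take {Comet, Echo}. Their union is {N1, N2, N3, N4, N5, N6, N7, N8, N9, N10, N11}, which is all 11 galleries.
No single guard post has all 11 galleries (the largest, Echo, has 9), so 2 is optimal.

2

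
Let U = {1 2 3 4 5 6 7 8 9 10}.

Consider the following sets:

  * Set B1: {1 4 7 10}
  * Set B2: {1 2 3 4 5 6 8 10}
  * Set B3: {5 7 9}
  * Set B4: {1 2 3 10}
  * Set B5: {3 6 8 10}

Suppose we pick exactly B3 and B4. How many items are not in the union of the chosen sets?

Union of B3, B4 = {1, 2, 3, 5, 7, 9, 10}.
Not covered: 4, 6, 8 — 3 items.

3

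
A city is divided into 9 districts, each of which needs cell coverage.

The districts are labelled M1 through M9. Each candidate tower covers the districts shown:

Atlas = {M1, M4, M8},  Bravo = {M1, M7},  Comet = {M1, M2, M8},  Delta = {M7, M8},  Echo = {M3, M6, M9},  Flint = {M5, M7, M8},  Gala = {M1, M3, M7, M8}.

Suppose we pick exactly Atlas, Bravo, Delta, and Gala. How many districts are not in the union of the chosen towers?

4

Union of Atlas, Bravo, Delta, Gala = {M1, M3, M4, M7, M8}.
Not covered: M2, M5, M6, M9 — 4 districts.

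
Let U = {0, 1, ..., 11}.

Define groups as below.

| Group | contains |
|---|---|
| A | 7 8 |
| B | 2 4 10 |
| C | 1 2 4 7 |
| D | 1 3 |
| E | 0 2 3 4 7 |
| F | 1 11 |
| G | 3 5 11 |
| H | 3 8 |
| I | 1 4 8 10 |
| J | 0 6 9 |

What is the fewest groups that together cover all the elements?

4

E, G, I, and J cover everything between them: the union {0, 1, 2, 3, 4, 5, 6, 7, 8, 9, 10, 11} is all of U.
Only G contains 5, so G is forced; the remaining 9 elements need at least 3 more groups (each remaining group adds at most 4) — so at least 4 groups are needed, and 4 is optimal.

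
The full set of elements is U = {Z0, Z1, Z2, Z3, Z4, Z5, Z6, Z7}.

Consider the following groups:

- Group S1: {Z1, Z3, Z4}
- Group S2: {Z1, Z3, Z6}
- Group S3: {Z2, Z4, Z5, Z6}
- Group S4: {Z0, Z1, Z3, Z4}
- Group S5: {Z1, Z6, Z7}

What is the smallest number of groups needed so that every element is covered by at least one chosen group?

Take {S3, S4, S5}. Their union is {Z0, Z1, Z2, Z3, Z4, Z5, Z6, Z7}, which is all 8 elements.
Only S4 contains Z0, so S4 is forced; the remaining 4 elements need at least 2 more groups (each remaining group adds at most 3) — so at least 3 groups are needed, and 3 is optimal.

3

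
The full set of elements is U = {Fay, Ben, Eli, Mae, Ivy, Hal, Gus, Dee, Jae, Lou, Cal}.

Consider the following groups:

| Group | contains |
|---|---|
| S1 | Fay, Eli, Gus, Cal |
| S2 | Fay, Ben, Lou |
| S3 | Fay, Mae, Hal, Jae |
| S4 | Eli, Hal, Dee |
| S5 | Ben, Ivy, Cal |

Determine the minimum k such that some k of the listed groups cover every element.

S1, S2, S3, S4, and S5 cover everything between them: the union {Fay, Ben, Eli, Mae, Ivy, Hal, Gus, Dee, Jae, Lou, Cal} is all of U.
No 4 of the 5 groups cover everything (all 5 combinations miss at least one element), so 5 is optimal.

5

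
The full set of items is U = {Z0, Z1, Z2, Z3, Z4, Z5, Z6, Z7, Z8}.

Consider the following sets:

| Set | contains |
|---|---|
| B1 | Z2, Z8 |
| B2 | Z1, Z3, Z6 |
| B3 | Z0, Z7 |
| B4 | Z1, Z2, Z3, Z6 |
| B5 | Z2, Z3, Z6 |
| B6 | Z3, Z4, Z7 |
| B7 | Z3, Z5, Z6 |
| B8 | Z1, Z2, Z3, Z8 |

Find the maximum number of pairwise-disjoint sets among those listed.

B1, B3, B7 are pairwise disjoint (B1={Z2,Z8}; B3={Z0,Z7}; B7={Z3,Z5,Z6}).
Every remaining set overlaps one of these, and no 4 of the listed sets are pairwise disjoint, so 3 is the maximum.

3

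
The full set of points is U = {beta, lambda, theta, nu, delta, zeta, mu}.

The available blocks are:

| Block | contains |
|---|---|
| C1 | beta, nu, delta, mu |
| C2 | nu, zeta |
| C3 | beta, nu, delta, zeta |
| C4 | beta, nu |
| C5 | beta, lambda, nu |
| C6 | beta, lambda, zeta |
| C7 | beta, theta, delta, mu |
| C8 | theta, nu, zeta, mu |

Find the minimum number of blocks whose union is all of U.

C1 and C6 and C7 together: C1 ∪ C6 ∪ C7 = {beta, lambda, theta, nu, delta, zeta, mu} — every point is covered.
No 2 of the 8 blocks cover everything (all 28 combinations miss at least one point), so 3 is optimal.

3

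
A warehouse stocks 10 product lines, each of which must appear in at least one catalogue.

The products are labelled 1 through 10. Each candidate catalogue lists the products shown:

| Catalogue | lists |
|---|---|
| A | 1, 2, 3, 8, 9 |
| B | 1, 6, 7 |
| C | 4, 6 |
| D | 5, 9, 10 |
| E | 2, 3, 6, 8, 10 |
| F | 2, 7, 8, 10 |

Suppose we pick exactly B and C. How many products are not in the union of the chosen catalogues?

6

Union of B, C = {1, 4, 6, 7}.
Not covered: 2, 3, 5, 8, 9, 10 — 6 products.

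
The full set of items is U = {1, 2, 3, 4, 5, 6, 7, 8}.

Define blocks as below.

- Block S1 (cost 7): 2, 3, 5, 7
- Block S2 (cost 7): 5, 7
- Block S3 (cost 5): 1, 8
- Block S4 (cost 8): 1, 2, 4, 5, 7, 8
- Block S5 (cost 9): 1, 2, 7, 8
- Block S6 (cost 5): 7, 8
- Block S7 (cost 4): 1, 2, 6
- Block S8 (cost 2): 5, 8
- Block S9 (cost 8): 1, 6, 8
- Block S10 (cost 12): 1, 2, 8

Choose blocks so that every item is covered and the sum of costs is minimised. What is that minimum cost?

19

S1, S4, S7 together cover every item (S1 ∪ S4 ∪ S7 = {1, 2, 3, 4, 5, 6, 7, 8}); total cost 7 + 8 + 4 = 19.
The greedy pick S8, S7, S1, S4 costs 21; no covering selection beats 19.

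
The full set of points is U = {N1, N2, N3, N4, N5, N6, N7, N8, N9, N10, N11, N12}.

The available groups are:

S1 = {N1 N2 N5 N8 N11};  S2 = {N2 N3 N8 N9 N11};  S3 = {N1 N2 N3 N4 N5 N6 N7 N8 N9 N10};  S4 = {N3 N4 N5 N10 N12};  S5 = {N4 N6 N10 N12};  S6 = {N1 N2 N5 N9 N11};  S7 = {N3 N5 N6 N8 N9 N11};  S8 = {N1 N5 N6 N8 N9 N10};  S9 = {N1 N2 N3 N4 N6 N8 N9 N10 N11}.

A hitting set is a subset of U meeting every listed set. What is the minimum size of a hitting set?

2

H = {N10, N11} meets every group (each contains at least one member of H), and |H| = 2.
The groups S5, S6 are pairwise disjoint, so any hitting set needs a separate point for each — at least 2. Hence 2 is optimal.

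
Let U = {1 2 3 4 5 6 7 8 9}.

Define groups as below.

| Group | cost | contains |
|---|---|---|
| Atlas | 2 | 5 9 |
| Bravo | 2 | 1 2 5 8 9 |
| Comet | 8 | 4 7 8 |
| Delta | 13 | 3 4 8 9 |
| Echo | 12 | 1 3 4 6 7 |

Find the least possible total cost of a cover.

14

Bravo, Echo together cover every point (Bravo ∪ Echo = {1, 2, 3, 4, 5, 6, 7, 8, 9}); total cost 2 + 12 = 14.
No covering selection has total cost below 14.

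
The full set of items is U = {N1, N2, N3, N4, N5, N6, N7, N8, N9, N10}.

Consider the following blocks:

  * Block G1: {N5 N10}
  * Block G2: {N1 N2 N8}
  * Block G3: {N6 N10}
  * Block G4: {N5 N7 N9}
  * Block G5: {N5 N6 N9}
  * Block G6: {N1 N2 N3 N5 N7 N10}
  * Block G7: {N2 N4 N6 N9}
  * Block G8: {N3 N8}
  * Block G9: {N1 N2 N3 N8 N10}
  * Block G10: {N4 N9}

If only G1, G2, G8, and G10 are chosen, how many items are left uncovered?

Union of G1, G2, G8, G10 = {N1, N2, N3, N4, N5, N8, N9, N10}.
Not covered: N6, N7 — 2 items.

2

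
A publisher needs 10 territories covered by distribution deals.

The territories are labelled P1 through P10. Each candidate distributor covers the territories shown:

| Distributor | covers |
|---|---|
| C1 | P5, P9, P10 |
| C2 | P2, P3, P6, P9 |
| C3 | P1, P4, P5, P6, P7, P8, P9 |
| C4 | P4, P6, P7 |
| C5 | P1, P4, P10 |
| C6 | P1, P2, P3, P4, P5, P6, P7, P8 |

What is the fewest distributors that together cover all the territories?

Take {C1, C6}. Their union is {P1, P2, P3, P4, P5, P6, P7, P8, P9, P10}, which is all 10 territories.
No single distributor has all 10 territories (the largest, C6, has 8), so 2 is optimal.

2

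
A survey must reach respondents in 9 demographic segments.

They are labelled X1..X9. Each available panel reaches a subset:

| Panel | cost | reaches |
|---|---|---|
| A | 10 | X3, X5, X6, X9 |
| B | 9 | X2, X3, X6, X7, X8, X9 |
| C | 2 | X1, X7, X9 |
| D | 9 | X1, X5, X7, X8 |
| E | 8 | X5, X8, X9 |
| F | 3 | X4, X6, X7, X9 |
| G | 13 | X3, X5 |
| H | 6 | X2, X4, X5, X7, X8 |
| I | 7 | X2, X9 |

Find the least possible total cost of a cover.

B, C, H together cover every segment (B ∪ C ∪ H = {X1, X2, X3, X4, X5, X6, X7, X8, X9}); total cost 9 + 2 + 6 = 17.
The greedy pick C, F, H, B costs 20; no covering selection beats 17.

17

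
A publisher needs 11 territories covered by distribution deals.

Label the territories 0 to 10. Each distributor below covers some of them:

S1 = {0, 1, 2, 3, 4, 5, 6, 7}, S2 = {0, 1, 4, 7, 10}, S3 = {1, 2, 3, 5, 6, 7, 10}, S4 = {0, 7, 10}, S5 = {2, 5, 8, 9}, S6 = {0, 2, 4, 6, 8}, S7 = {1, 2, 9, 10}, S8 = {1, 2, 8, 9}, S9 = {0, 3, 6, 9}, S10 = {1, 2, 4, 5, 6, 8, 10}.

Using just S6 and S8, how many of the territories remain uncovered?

4

Union of S6, S8 = {0, 1, 2, 4, 6, 8, 9}.
Not covered: 3, 5, 7, 10 — 4 territories.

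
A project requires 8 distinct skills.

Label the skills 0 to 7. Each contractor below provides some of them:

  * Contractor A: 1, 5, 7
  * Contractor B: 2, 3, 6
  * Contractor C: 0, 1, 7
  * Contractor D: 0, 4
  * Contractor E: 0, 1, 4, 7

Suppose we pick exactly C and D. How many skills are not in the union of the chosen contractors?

Union of C, D = {0, 1, 4, 7}.
Not covered: 2, 3, 5, 6 — 4 skills.

4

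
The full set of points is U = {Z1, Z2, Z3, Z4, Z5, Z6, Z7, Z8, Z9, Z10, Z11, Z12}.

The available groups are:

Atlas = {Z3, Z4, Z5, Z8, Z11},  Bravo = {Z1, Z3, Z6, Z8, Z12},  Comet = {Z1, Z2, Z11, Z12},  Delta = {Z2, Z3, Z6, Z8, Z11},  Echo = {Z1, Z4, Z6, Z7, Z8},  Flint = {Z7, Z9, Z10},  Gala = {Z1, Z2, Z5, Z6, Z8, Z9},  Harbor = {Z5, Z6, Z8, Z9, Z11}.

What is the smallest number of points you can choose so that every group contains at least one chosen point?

Take H = {Z8, Z9, Z11}. Each listed group contains at least one of these, so H is a hitting set of size 3.
No choice of 2 points meets every group, so 3 is the minimum.

3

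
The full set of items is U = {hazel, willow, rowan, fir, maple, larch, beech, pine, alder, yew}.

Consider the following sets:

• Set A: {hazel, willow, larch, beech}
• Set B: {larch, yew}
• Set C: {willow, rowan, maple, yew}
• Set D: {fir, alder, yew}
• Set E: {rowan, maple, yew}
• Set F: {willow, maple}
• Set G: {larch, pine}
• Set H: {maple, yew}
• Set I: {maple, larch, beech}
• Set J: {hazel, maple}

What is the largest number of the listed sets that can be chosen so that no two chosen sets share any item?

3

D, F, G are pairwise disjoint (D={fir,alder,yew}; F={willow,maple}; G={larch,pine}).
Every remaining set overlaps one of these, and no 4 of the listed sets are pairwise disjoint, so 3 is the maximum.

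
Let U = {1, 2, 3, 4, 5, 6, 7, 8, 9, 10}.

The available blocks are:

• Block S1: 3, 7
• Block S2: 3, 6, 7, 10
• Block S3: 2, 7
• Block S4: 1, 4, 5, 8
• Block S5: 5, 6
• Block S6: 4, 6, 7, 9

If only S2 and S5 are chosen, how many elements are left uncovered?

Union of S2, S5 = {3, 5, 6, 7, 10}.
Not covered: 1, 2, 4, 8, 9 — 5 elements.

5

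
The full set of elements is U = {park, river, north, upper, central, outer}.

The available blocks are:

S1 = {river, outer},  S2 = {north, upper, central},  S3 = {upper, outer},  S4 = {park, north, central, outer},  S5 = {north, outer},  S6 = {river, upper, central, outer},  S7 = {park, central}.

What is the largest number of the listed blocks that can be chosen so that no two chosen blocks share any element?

2

S3, S7 are pairwise disjoint (S3={upper,outer}; S7={park,central}).
Every remaining block overlaps one of these, and no 3 of the listed blocks are pairwise disjoint, so 2 is the maximum.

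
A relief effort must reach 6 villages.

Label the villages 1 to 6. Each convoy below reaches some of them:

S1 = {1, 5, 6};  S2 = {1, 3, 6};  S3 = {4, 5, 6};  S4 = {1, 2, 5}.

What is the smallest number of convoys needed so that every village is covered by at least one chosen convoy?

Take {S2, S3, S4}. Their union is {1, 2, 3, 4, 5, 6}, which is all 6 villages.
Only S4 contains 2, so S4 is forced; the remaining 3 villages need at least 2 more convoys (each remaining convoy adds at most 2) — so at least 3 convoys are needed, and 3 is optimal.

3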